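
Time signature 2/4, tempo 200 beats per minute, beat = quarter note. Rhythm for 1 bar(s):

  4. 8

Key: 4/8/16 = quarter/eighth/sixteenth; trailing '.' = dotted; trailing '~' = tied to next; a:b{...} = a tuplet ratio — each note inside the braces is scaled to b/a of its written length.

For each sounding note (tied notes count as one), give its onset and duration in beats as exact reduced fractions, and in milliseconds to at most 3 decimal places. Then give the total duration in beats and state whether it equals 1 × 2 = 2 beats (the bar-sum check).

1) 0.0ms=0b +450.0ms=3/2b
2) 450.0ms=3/2b +150.0ms=1/2b
Σ=2b of 2 (200bpm 2/4) — PASS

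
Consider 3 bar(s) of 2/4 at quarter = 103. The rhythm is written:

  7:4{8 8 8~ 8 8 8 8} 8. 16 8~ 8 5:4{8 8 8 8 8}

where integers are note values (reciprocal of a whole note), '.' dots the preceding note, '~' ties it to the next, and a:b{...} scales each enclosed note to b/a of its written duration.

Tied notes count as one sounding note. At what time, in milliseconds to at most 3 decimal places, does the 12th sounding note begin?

1. 0.0ms @ 0 + 166.436ms (2/7)
2. 166.436ms @ 2/7 + 166.436ms (2/7)
3. 332.871ms @ 4/7 + 332.871ms (4/7)
4. 665.742ms @ 8/7 + 166.436ms (2/7)
5. 832.178ms @ 10/7 + 166.436ms (2/7)
6. 998.613ms @ 12/7 + 166.436ms (2/7)
7. 1165.049ms @ 2 + 436.893ms (3/4)
8. 1601.942ms @ 11/4 + 145.631ms (1/4)
9. 1747.573ms @ 3 + 582.524ms (1)
10. 2330.097ms @ 4 + 233.01ms (2/5)
11. 2563.107ms @ 22/5 + 233.01ms (2/5)
12. 2796.117ms @ 24/5 + 233.01ms (2/5)
13. 3029.126ms @ 26/5 + 233.01ms (2/5)
14. 3262.136ms @ 28/5 + 233.01ms (2/5)

note 12 onset = 24/5b = 2796.117ms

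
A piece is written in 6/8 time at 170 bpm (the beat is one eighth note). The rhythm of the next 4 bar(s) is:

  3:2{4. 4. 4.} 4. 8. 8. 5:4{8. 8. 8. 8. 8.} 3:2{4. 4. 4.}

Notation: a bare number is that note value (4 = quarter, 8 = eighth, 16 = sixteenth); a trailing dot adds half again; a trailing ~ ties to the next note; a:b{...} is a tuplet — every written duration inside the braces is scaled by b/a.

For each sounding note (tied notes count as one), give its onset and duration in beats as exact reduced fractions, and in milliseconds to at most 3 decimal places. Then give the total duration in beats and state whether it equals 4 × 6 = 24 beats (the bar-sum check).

1) 0.0ms=0b +705.882ms=2b
2) 705.882ms=2b +705.882ms=2b
3) 1411.765ms=4b +705.882ms=2b
4) 2117.647ms=6b +1058.824ms=3b
5) 3176.471ms=9b +529.412ms=3/2b
6) 3705.882ms=21/2b +529.412ms=3/2b
7) 4235.294ms=12b +423.529ms=6/5b
8) 4658.824ms=66/5b +423.529ms=6/5b
9) 5082.353ms=72/5b +423.529ms=6/5b
10) 5505.882ms=78/5b +423.529ms=6/5b
11) 5929.412ms=84/5b +423.529ms=6/5b
12) 6352.941ms=18b +705.882ms=2b
13) 7058.824ms=20b +705.882ms=2b
14) 7764.706ms=22b +705.882ms=2b
Σ=24b of 24 (170bpm 6/8) — PASS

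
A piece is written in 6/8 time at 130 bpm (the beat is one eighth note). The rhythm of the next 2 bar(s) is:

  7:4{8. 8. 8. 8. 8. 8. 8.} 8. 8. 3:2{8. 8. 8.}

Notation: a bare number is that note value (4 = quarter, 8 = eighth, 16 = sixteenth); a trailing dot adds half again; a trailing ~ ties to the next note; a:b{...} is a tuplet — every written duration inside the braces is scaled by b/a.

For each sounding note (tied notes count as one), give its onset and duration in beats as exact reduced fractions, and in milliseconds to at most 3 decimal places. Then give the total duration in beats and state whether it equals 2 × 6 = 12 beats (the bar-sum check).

1) 0.0ms=0b +395.604ms=6/7b
2) 395.604ms=6/7b +395.604ms=6/7b
3) 791.209ms=12/7b +395.604ms=6/7b
4) 1186.813ms=18/7b +395.604ms=6/7b
5) 1582.418ms=24/7b +395.604ms=6/7b
6) 1978.022ms=30/7b +395.604ms=6/7b
7) 2373.626ms=36/7b +395.604ms=6/7b
8) 2769.231ms=6b +692.308ms=3/2b
9) 3461.538ms=15/2b +692.308ms=3/2b
10) 4153.846ms=9b +461.538ms=1b
11) 4615.385ms=10b +461.538ms=1b
12) 5076.923ms=11b +461.538ms=1b
Σ=12b of 12 (130bpm 6/8) — PASS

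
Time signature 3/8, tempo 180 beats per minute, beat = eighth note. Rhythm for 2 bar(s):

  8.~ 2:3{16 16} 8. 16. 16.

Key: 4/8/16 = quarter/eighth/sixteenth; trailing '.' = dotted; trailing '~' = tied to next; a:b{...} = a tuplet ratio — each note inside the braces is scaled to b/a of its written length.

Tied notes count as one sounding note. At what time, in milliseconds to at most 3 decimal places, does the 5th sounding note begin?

note 5 onset = 21/4b = 1750.0ms

1. 0.0ms @ 0 + 750.0ms (9/4)
2. 750.0ms @ 9/4 + 250.0ms (3/4)
3. 1000.0ms @ 3 + 500.0ms (3/2)
4. 1500.0ms @ 9/2 + 250.0ms (3/4)
5. 1750.0ms @ 21/4 + 250.0ms (3/4)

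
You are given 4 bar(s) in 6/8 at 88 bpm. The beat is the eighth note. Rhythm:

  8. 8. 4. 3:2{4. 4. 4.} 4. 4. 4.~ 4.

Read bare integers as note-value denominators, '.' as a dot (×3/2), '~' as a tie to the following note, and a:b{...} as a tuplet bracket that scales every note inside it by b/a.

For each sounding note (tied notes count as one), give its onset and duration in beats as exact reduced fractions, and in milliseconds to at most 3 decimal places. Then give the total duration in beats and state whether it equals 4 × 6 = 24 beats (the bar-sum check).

1) 0.0ms=0b +1022.727ms=3/2b
2) 1022.727ms=3/2b +1022.727ms=3/2b
3) 2045.455ms=3b +2045.455ms=3b
4) 4090.909ms=6b +1363.636ms=2b
5) 5454.545ms=8b +1363.636ms=2b
6) 6818.182ms=10b +1363.636ms=2b
7) 8181.818ms=12b +2045.455ms=3b
8) 10227.273ms=15b +2045.455ms=3b
9) 12272.727ms=18b +4090.909ms=6b
Σ=24b of 24 (88bpm 6/8) — PASS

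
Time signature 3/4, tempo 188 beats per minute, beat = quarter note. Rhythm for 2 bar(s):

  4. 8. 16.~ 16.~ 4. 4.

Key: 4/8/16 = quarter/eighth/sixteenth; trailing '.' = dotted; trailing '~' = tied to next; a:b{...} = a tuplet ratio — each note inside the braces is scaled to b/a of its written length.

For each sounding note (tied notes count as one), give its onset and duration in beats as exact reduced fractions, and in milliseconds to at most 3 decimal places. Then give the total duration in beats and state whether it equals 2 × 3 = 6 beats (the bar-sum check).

1) 0.0ms=0b +478.723ms=3/2b
2) 478.723ms=3/2b +239.362ms=3/4b
3) 718.085ms=9/4b +718.085ms=9/4b
4) 1436.17ms=9/2b +478.723ms=3/2b
Σ=6b of 6 (188bpm 3/4) — PASS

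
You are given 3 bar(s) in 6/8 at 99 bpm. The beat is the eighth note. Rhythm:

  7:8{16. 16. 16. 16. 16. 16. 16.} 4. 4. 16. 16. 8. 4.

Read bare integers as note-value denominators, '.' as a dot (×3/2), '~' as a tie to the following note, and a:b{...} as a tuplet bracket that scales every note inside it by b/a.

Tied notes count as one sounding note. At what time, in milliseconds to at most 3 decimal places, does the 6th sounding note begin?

note 6 onset = 30/7b = 2597.403ms

1. 0.0ms @ 0 + 519.481ms (6/7)
2. 519.481ms @ 6/7 + 519.481ms (6/7)
3. 1038.961ms @ 12/7 + 519.481ms (6/7)
4. 1558.442ms @ 18/7 + 519.481ms (6/7)
5. 2077.922ms @ 24/7 + 519.481ms (6/7)
6. 2597.403ms @ 30/7 + 519.481ms (6/7)
7. 3116.883ms @ 36/7 + 519.481ms (6/7)
8. 3636.364ms @ 6 + 1818.182ms (3)
9. 5454.545ms @ 9 + 1818.182ms (3)
10. 7272.727ms @ 12 + 454.545ms (3/4)
11. 7727.273ms @ 51/4 + 454.545ms (3/4)
12. 8181.818ms @ 27/2 + 909.091ms (3/2)
13. 9090.909ms @ 15 + 1818.182ms (3)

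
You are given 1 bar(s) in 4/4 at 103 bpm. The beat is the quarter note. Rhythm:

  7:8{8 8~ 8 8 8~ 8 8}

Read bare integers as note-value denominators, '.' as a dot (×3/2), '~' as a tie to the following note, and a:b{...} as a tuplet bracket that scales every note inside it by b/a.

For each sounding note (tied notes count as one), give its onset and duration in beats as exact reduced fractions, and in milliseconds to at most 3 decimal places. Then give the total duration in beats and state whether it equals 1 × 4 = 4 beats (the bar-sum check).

1) 0.0ms=0b +332.871ms=4/7b
2) 332.871ms=4/7b +665.742ms=8/7b
3) 998.613ms=12/7b +332.871ms=4/7b
4) 1331.484ms=16/7b +665.742ms=8/7b
5) 1997.226ms=24/7b +332.871ms=4/7b
Σ=4b of 4 (103bpm 4/4) — PASS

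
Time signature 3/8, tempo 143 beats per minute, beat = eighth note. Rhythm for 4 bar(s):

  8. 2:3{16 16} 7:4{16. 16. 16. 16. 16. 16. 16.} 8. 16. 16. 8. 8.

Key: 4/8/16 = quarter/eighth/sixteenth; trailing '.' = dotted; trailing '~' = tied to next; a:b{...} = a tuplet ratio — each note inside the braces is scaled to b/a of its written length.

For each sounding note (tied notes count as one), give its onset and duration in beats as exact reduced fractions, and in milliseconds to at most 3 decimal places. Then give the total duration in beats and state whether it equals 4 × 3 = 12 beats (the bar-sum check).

1) 0.0ms=0b +629.371ms=3/2b
2) 629.371ms=3/2b +314.685ms=3/4b
3) 944.056ms=9/4b +314.685ms=3/4b
4) 1258.741ms=3b +179.82ms=3/7b
5) 1438.561ms=24/7b +179.82ms=3/7b
6) 1618.382ms=27/7b +179.82ms=3/7b
7) 1798.202ms=30/7b +179.82ms=3/7b
8) 1978.022ms=33/7b +179.82ms=3/7b
9) 2157.842ms=36/7b +179.82ms=3/7b
10) 2337.662ms=39/7b +179.82ms=3/7b
11) 2517.483ms=6b +629.371ms=3/2b
12) 3146.853ms=15/2b +314.685ms=3/4b
13) 3461.538ms=33/4b +314.685ms=3/4b
14) 3776.224ms=9b +629.371ms=3/2b
15) 4405.594ms=21/2b +629.371ms=3/2b
Σ=12b of 12 (143bpm 3/8) — PASS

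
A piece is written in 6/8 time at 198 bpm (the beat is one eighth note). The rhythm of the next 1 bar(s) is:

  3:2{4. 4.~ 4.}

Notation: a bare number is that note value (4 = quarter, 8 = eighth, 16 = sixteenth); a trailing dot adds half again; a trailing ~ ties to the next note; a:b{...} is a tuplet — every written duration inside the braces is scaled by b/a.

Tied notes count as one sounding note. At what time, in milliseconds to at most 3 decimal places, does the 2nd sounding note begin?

note 2 onset = 2b = 606.061ms

1. 0.0ms @ 0 + 606.061ms (2)
2. 606.061ms @ 2 + 1212.121ms (4)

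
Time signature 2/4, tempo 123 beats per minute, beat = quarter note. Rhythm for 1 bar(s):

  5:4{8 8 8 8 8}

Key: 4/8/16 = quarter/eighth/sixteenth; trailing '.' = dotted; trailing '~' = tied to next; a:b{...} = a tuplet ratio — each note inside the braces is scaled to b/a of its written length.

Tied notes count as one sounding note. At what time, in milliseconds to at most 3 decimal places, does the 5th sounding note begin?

note 5 onset = 8/5b = 780.488ms

1. 0.0ms @ 0 + 195.122ms (2/5)
2. 195.122ms @ 2/5 + 195.122ms (2/5)
3. 390.244ms @ 4/5 + 195.122ms (2/5)
4. 585.366ms @ 6/5 + 195.122ms (2/5)
5. 780.488ms @ 8/5 + 195.122ms (2/5)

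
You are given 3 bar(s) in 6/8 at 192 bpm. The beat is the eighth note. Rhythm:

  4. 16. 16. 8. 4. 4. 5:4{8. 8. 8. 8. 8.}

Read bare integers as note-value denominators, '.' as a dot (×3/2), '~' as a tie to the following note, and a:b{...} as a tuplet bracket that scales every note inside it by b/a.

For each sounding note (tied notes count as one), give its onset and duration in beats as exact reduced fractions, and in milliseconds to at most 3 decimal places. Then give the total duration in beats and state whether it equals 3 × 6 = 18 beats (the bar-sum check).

1) 0.0ms=0b +937.5ms=3b
2) 937.5ms=3b +234.375ms=3/4b
3) 1171.875ms=15/4b +234.375ms=3/4b
4) 1406.25ms=9/2b +468.75ms=3/2b
5) 1875.0ms=6b +937.5ms=3b
6) 2812.5ms=9b +937.5ms=3b
7) 3750.0ms=12b +375.0ms=6/5b
8) 4125.0ms=66/5b +375.0ms=6/5b
9) 4500.0ms=72/5b +375.0ms=6/5b
10) 4875.0ms=78/5b +375.0ms=6/5b
11) 5250.0ms=84/5b +375.0ms=6/5b
Σ=18b of 18 (192bpm 6/8) — PASS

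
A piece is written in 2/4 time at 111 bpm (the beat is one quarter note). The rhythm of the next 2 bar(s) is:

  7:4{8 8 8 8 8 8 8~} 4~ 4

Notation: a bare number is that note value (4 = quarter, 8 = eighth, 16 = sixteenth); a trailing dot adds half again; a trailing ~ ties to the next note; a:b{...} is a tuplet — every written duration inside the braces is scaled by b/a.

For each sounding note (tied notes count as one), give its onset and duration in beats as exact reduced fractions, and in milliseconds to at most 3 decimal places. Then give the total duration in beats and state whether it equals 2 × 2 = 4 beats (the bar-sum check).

1) 0.0ms=0b +154.44ms=2/7b
2) 154.44ms=2/7b +154.44ms=2/7b
3) 308.88ms=4/7b +154.44ms=2/7b
4) 463.32ms=6/7b +154.44ms=2/7b
5) 617.761ms=8/7b +154.44ms=2/7b
6) 772.201ms=10/7b +154.44ms=2/7b
7) 926.641ms=12/7b +1235.521ms=16/7b
Σ=4b of 4 (111bpm 2/4) — PASS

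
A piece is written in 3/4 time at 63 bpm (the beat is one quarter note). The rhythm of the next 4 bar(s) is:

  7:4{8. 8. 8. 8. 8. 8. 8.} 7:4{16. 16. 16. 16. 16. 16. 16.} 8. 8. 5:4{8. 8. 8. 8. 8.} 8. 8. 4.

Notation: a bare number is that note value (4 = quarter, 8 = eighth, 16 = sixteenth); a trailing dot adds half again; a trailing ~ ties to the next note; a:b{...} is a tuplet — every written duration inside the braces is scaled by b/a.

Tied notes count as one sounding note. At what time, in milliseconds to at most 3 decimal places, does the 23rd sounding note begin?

1. 0.0ms @ 0 + 408.163ms (3/7)
2. 408.163ms @ 3/7 + 408.163ms (3/7)
3. 816.327ms @ 6/7 + 408.163ms (3/7)
4. 1224.49ms @ 9/7 + 408.163ms (3/7)
5. 1632.653ms @ 12/7 + 408.163ms (3/7)
6. 2040.816ms @ 15/7 + 408.163ms (3/7)
7. 2448.98ms @ 18/7 + 408.163ms (3/7)
8. 2857.143ms @ 3 + 204.082ms (3/14)
9. 3061.224ms @ 45/14 + 204.082ms (3/14)
10. 3265.306ms @ 24/7 + 204.082ms (3/14)
11. 3469.388ms @ 51/14 + 204.082ms (3/14)
12. 3673.469ms @ 27/7 + 204.082ms (3/14)
13. 3877.551ms @ 57/14 + 204.082ms (3/14)
14. 4081.633ms @ 30/7 + 204.082ms (3/14)
15. 4285.714ms @ 9/2 + 714.286ms (3/4)
16. 5000.0ms @ 21/4 + 714.286ms (3/4)
17. 5714.286ms @ 6 + 571.429ms (3/5)
18. 6285.714ms @ 33/5 + 571.429ms (3/5)
19. 6857.143ms @ 36/5 + 571.429ms (3/5)
20. 7428.571ms @ 39/5 + 571.429ms (3/5)
21. 8000.0ms @ 42/5 + 571.429ms (3/5)
22. 8571.429ms @ 9 + 714.286ms (3/4)
23. 9285.714ms @ 39/4 + 714.286ms (3/4)
24. 10000.0ms @ 21/2 + 1428.571ms (3/2)

note 23 onset = 39/4b = 9285.714ms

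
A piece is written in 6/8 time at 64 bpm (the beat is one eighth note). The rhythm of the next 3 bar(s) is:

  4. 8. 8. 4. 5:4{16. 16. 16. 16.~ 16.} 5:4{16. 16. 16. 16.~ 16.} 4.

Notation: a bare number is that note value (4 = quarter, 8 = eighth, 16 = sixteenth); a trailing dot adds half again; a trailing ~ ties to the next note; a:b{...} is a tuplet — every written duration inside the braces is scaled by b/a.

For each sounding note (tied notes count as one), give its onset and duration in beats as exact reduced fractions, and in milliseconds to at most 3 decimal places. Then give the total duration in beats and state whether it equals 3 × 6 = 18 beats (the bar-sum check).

1) 0.0ms=0b +2812.5ms=3b
2) 2812.5ms=3b +1406.25ms=3/2b
3) 4218.75ms=9/2b +1406.25ms=3/2b
4) 5625.0ms=6b +2812.5ms=3b
5) 8437.5ms=9b +562.5ms=3/5b
6) 9000.0ms=48/5b +562.5ms=3/5b
7) 9562.5ms=51/5b +562.5ms=3/5b
8) 10125.0ms=54/5b +1125.0ms=6/5b
9) 11250.0ms=12b +562.5ms=3/5b
10) 11812.5ms=63/5b +562.5ms=3/5b
11) 12375.0ms=66/5b +562.5ms=3/5b
12) 12937.5ms=69/5b +1125.0ms=6/5b
13) 14062.5ms=15b +2812.5ms=3b
Σ=18b of 18 (64bpm 6/8) — PASS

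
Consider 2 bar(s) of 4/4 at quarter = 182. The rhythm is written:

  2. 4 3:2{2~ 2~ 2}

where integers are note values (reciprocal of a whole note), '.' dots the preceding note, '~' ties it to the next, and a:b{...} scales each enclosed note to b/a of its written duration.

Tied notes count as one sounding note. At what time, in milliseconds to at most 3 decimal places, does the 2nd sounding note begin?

note 2 onset = 3b = 989.011ms

1. 0.0ms @ 0 + 989.011ms (3)
2. 989.011ms @ 3 + 329.67ms (1)
3. 1318.681ms @ 4 + 1318.681ms (4)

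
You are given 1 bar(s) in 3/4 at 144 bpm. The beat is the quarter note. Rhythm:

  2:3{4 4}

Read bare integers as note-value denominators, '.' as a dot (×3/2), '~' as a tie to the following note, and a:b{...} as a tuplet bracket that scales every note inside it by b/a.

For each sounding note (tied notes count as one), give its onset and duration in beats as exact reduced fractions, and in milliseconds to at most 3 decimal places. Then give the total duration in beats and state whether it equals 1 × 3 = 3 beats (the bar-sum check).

1) 0.0ms=0b +625.0ms=3/2b
2) 625.0ms=3/2b +625.0ms=3/2b
Σ=3b of 3 (144bpm 3/4) — PASS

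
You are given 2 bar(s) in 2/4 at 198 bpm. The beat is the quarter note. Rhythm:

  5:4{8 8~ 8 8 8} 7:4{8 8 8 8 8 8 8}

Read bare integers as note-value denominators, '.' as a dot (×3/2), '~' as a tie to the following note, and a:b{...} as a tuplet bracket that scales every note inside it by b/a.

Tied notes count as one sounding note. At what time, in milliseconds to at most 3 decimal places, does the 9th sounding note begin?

note 9 onset = 22/7b = 952.381ms

1. 0.0ms @ 0 + 121.212ms (2/5)
2. 121.212ms @ 2/5 + 242.424ms (4/5)
3. 363.636ms @ 6/5 + 121.212ms (2/5)
4. 484.848ms @ 8/5 + 121.212ms (2/5)
5. 606.061ms @ 2 + 86.58ms (2/7)
6. 692.641ms @ 16/7 + 86.58ms (2/7)
7. 779.221ms @ 18/7 + 86.58ms (2/7)
8. 865.801ms @ 20/7 + 86.58ms (2/7)
9. 952.381ms @ 22/7 + 86.58ms (2/7)
10. 1038.961ms @ 24/7 + 86.58ms (2/7)
11. 1125.541ms @ 26/7 + 86.58ms (2/7)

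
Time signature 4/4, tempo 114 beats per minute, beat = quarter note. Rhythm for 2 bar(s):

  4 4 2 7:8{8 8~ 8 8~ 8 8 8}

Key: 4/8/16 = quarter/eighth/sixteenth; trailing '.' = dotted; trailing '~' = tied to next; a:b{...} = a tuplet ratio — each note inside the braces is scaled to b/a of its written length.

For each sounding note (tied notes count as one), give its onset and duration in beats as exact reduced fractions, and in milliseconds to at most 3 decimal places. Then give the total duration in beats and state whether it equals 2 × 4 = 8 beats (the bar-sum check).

1) 0.0ms=0b +526.316ms=1b
2) 526.316ms=1b +526.316ms=1b
3) 1052.632ms=2b +1052.632ms=2b
4) 2105.263ms=4b +300.752ms=4/7b
5) 2406.015ms=32/7b +601.504ms=8/7b
6) 3007.519ms=40/7b +601.504ms=8/7b
7) 3609.023ms=48/7b +300.752ms=4/7b
8) 3909.774ms=52/7b +300.752ms=4/7b
Σ=8b of 8 (114bpm 4/4) — PASS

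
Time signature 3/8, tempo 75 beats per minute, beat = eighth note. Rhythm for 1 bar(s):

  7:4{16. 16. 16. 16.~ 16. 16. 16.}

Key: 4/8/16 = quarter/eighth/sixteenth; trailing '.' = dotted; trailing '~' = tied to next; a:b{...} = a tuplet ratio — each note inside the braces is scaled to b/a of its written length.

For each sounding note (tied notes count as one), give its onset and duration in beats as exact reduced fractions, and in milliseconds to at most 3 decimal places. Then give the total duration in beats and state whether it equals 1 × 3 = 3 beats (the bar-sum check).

1) 0.0ms=0b +342.857ms=3/7b
2) 342.857ms=3/7b +342.857ms=3/7b
3) 685.714ms=6/7b +342.857ms=3/7b
4) 1028.571ms=9/7b +685.714ms=6/7b
5) 1714.286ms=15/7b +342.857ms=3/7b
6) 2057.143ms=18/7b +342.857ms=3/7b
Σ=3b of 3 (75bpm 3/8) — PASS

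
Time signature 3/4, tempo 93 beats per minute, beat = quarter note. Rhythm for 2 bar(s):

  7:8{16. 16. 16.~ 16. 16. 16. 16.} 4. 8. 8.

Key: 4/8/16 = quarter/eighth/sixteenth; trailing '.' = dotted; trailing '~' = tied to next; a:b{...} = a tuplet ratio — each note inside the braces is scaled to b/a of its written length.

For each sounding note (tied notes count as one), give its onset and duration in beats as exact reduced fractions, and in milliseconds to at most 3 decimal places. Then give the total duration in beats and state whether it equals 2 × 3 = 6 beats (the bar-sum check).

1) 0.0ms=0b +276.498ms=3/7b
2) 276.498ms=3/7b +276.498ms=3/7b
3) 552.995ms=6/7b +552.995ms=6/7b
4) 1105.991ms=12/7b +276.498ms=3/7b
5) 1382.488ms=15/7b +276.498ms=3/7b
6) 1658.986ms=18/7b +276.498ms=3/7b
7) 1935.484ms=3b +967.742ms=3/2b
8) 2903.226ms=9/2b +483.871ms=3/4b
9) 3387.097ms=21/4b +483.871ms=3/4b
Σ=6b of 6 (93bpm 3/4) — PASS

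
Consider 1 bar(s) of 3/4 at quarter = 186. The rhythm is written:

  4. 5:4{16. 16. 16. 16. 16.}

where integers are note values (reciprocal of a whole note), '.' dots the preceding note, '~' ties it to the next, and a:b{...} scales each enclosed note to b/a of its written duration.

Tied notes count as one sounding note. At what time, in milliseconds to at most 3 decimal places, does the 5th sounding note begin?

1. 0.0ms @ 0 + 483.871ms (3/2)
2. 483.871ms @ 3/2 + 96.774ms (3/10)
3. 580.645ms @ 9/5 + 96.774ms (3/10)
4. 677.419ms @ 21/10 + 96.774ms (3/10)
5. 774.194ms @ 12/5 + 96.774ms (3/10)
6. 870.968ms @ 27/10 + 96.774ms (3/10)

note 5 onset = 12/5b = 774.194ms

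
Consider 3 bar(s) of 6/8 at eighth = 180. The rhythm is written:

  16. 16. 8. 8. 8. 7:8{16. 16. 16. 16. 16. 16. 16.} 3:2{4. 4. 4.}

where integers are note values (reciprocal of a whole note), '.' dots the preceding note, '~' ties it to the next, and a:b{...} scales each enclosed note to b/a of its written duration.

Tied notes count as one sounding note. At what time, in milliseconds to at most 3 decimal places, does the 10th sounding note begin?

note 10 onset = 66/7b = 3142.857ms

1. 0.0ms @ 0 + 250.0ms (3/4)
2. 250.0ms @ 3/4 + 250.0ms (3/4)
3. 500.0ms @ 3/2 + 500.0ms (3/2)
4. 1000.0ms @ 3 + 500.0ms (3/2)
5. 1500.0ms @ 9/2 + 500.0ms (3/2)
6. 2000.0ms @ 6 + 285.714ms (6/7)
7. 2285.714ms @ 48/7 + 285.714ms (6/7)
8. 2571.429ms @ 54/7 + 285.714ms (6/7)
9. 2857.143ms @ 60/7 + 285.714ms (6/7)
10. 3142.857ms @ 66/7 + 285.714ms (6/7)
11. 3428.571ms @ 72/7 + 285.714ms (6/7)
12. 3714.286ms @ 78/7 + 285.714ms (6/7)
13. 4000.0ms @ 12 + 666.667ms (2)
14. 4666.667ms @ 14 + 666.667ms (2)
15. 5333.333ms @ 16 + 666.667ms (2)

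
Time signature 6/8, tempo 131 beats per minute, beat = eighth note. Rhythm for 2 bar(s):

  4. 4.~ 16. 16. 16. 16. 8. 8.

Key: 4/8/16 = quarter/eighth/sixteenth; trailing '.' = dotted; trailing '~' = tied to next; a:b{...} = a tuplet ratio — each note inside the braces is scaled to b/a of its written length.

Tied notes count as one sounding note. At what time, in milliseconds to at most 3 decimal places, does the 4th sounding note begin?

note 4 onset = 15/2b = 3435.115ms

1. 0.0ms @ 0 + 1374.046ms (3)
2. 1374.046ms @ 3 + 1717.557ms (15/4)
3. 3091.603ms @ 27/4 + 343.511ms (3/4)
4. 3435.115ms @ 15/2 + 343.511ms (3/4)
5. 3778.626ms @ 33/4 + 343.511ms (3/4)
6. 4122.137ms @ 9 + 687.023ms (3/2)
7. 4809.16ms @ 21/2 + 687.023ms (3/2)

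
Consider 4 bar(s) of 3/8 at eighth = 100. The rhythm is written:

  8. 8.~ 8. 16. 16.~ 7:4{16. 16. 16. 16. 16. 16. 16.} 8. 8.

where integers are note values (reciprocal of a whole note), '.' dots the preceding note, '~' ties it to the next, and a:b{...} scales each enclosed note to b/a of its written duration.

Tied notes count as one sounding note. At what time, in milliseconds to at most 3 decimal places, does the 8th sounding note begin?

1. 0.0ms @ 0 + 900.0ms (3/2)
2. 900.0ms @ 3/2 + 1800.0ms (3)
3. 2700.0ms @ 9/2 + 450.0ms (3/4)
4. 3150.0ms @ 21/4 + 707.143ms (33/28)
5. 3857.143ms @ 45/7 + 257.143ms (3/7)
6. 4114.286ms @ 48/7 + 257.143ms (3/7)
7. 4371.429ms @ 51/7 + 257.143ms (3/7)
8. 4628.571ms @ 54/7 + 257.143ms (3/7)
9. 4885.714ms @ 57/7 + 257.143ms (3/7)
10. 5142.857ms @ 60/7 + 257.143ms (3/7)
11. 5400.0ms @ 9 + 900.0ms (3/2)
12. 6300.0ms @ 21/2 + 900.0ms (3/2)

note 8 onset = 54/7b = 4628.571ms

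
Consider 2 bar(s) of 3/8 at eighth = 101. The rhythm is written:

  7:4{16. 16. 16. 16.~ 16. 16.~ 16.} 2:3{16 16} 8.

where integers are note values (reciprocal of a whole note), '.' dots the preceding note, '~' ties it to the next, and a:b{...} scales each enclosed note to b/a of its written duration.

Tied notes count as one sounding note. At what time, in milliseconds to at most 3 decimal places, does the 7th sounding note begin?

note 7 onset = 15/4b = 2227.723ms

1. 0.0ms @ 0 + 254.597ms (3/7)
2. 254.597ms @ 3/7 + 254.597ms (3/7)
3. 509.194ms @ 6/7 + 254.597ms (3/7)
4. 763.791ms @ 9/7 + 509.194ms (6/7)
5. 1272.984ms @ 15/7 + 509.194ms (6/7)
6. 1782.178ms @ 3 + 445.545ms (3/4)
7. 2227.723ms @ 15/4 + 445.545ms (3/4)
8. 2673.267ms @ 9/2 + 891.089ms (3/2)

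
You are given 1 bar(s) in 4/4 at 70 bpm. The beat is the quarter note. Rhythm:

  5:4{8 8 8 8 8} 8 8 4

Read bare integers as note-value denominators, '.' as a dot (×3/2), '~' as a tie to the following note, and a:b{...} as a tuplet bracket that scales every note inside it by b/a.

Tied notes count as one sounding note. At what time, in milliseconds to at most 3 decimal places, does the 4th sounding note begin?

note 4 onset = 6/5b = 1028.571ms

1. 0.0ms @ 0 + 342.857ms (2/5)
2. 342.857ms @ 2/5 + 342.857ms (2/5)
3. 685.714ms @ 4/5 + 342.857ms (2/5)
4. 1028.571ms @ 6/5 + 342.857ms (2/5)
5. 1371.429ms @ 8/5 + 342.857ms (2/5)
6. 1714.286ms @ 2 + 428.571ms (1/2)
7. 2142.857ms @ 5/2 + 428.571ms (1/2)
8. 2571.429ms @ 3 + 857.143ms (1)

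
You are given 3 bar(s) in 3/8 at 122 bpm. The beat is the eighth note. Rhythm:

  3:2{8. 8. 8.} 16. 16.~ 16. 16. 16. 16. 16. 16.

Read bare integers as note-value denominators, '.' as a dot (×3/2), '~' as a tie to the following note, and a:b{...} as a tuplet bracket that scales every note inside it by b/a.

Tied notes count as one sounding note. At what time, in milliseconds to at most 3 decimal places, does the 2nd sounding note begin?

1. 0.0ms @ 0 + 491.803ms (1)
2. 491.803ms @ 1 + 491.803ms (1)
3. 983.607ms @ 2 + 491.803ms (1)
4. 1475.41ms @ 3 + 368.852ms (3/4)
5. 1844.262ms @ 15/4 + 737.705ms (3/2)
6. 2581.967ms @ 21/4 + 368.852ms (3/4)
7. 2950.82ms @ 6 + 368.852ms (3/4)
8. 3319.672ms @ 27/4 + 368.852ms (3/4)
9. 3688.525ms @ 15/2 + 368.852ms (3/4)
10. 4057.377ms @ 33/4 + 368.852ms (3/4)

note 2 onset = 1b = 491.803ms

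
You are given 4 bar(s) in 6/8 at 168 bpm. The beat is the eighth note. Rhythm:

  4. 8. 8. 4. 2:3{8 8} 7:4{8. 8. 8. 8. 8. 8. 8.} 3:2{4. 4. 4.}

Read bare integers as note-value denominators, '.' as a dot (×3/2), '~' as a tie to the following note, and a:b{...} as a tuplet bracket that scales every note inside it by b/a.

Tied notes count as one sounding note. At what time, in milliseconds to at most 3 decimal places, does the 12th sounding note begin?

1. 0.0ms @ 0 + 1071.429ms (3)
2. 1071.429ms @ 3 + 535.714ms (3/2)
3. 1607.143ms @ 9/2 + 535.714ms (3/2)
4. 2142.857ms @ 6 + 1071.429ms (3)
5. 3214.286ms @ 9 + 535.714ms (3/2)
6. 3750.0ms @ 21/2 + 535.714ms (3/2)
7. 4285.714ms @ 12 + 306.122ms (6/7)
8. 4591.837ms @ 90/7 + 306.122ms (6/7)
9. 4897.959ms @ 96/7 + 306.122ms (6/7)
10. 5204.082ms @ 102/7 + 306.122ms (6/7)
11. 5510.204ms @ 108/7 + 306.122ms (6/7)
12. 5816.327ms @ 114/7 + 306.122ms (6/7)
13. 6122.449ms @ 120/7 + 306.122ms (6/7)
14. 6428.571ms @ 18 + 714.286ms (2)
15. 7142.857ms @ 20 + 714.286ms (2)
16. 7857.143ms @ 22 + 714.286ms (2)

note 12 onset = 114/7b = 5816.327ms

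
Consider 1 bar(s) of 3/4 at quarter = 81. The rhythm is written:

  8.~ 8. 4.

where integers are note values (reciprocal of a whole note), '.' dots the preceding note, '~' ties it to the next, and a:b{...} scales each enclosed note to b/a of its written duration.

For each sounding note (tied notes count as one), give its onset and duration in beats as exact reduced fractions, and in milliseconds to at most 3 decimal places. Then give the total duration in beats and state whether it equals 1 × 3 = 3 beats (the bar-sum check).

1) 0.0ms=0b +1111.111ms=3/2b
2) 1111.111ms=3/2b +1111.111ms=3/2b
Σ=3b of 3 (81bpm 3/4) — PASS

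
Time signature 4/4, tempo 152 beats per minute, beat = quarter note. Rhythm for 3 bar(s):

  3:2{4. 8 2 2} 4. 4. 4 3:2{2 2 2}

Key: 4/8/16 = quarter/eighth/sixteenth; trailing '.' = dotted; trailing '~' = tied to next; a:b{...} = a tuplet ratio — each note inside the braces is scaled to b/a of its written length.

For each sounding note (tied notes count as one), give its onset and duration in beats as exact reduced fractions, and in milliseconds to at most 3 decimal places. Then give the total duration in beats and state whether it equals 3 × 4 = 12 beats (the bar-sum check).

1) 0.0ms=0b +394.737ms=1b
2) 394.737ms=1b +131.579ms=1/3b
3) 526.316ms=4/3b +526.316ms=4/3b
4) 1052.632ms=8/3b +526.316ms=4/3b
5) 1578.947ms=4b +592.105ms=3/2b
6) 2171.053ms=11/2b +592.105ms=3/2b
7) 2763.158ms=7b +394.737ms=1b
8) 3157.895ms=8b +526.316ms=4/3b
9) 3684.211ms=28/3b +526.316ms=4/3b
10) 4210.526ms=32/3b +526.316ms=4/3b
Σ=12b of 12 (152bpm 4/4) — PASS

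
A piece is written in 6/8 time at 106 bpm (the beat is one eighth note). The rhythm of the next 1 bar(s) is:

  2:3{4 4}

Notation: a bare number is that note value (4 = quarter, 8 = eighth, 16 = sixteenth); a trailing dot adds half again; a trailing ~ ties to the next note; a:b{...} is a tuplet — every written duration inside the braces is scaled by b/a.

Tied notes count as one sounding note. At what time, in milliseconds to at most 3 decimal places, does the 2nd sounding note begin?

1. 0.0ms @ 0 + 1698.113ms (3)
2. 1698.113ms @ 3 + 1698.113ms (3)

note 2 onset = 3b = 1698.113ms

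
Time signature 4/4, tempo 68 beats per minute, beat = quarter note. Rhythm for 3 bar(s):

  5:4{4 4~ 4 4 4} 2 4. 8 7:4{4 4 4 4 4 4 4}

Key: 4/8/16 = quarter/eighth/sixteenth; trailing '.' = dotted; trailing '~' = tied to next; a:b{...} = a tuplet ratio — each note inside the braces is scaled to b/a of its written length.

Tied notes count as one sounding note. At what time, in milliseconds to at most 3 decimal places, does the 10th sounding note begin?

1. 0.0ms @ 0 + 705.882ms (4/5)
2. 705.882ms @ 4/5 + 1411.765ms (8/5)
3. 2117.647ms @ 12/5 + 705.882ms (4/5)
4. 2823.529ms @ 16/5 + 705.882ms (4/5)
5. 3529.412ms @ 4 + 1764.706ms (2)
6. 5294.118ms @ 6 + 1323.529ms (3/2)
7. 6617.647ms @ 15/2 + 441.176ms (1/2)
8. 7058.824ms @ 8 + 504.202ms (4/7)
9. 7563.025ms @ 60/7 + 504.202ms (4/7)
10. 8067.227ms @ 64/7 + 504.202ms (4/7)
11. 8571.429ms @ 68/7 + 504.202ms (4/7)
12. 9075.63ms @ 72/7 + 504.202ms (4/7)
13. 9579.832ms @ 76/7 + 504.202ms (4/7)
14. 10084.034ms @ 80/7 + 504.202ms (4/7)

note 10 onset = 64/7b = 8067.227ms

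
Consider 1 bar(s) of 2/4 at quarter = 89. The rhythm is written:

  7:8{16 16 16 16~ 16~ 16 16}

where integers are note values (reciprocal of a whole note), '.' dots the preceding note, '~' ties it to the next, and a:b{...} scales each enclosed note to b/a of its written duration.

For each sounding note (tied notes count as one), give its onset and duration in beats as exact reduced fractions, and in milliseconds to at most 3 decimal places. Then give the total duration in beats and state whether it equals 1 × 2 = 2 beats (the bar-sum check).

1) 0.0ms=0b +192.616ms=2/7b
2) 192.616ms=2/7b +192.616ms=2/7b
3) 385.233ms=4/7b +192.616ms=2/7b
4) 577.849ms=6/7b +577.849ms=6/7b
5) 1155.698ms=12/7b +192.616ms=2/7b
Σ=2b of 2 (89bpm 2/4) — PASS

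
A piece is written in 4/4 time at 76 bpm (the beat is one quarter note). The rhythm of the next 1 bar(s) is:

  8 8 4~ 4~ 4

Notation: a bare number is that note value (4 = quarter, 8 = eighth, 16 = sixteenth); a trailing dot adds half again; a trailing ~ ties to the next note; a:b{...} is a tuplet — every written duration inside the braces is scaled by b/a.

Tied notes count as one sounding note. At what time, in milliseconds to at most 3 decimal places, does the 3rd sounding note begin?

note 3 onset = 1b = 789.474ms

1. 0.0ms @ 0 + 394.737ms (1/2)
2. 394.737ms @ 1/2 + 394.737ms (1/2)
3. 789.474ms @ 1 + 2368.421ms (3)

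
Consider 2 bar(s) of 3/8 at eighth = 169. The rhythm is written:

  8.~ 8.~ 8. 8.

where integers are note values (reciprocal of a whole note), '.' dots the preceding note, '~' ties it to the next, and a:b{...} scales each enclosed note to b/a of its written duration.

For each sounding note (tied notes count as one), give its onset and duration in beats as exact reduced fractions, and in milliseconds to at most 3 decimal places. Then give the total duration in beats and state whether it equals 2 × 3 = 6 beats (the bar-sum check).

1) 0.0ms=0b +1597.633ms=9/2b
2) 1597.633ms=9/2b +532.544ms=3/2b
Σ=6b of 6 (169bpm 3/8) — PASS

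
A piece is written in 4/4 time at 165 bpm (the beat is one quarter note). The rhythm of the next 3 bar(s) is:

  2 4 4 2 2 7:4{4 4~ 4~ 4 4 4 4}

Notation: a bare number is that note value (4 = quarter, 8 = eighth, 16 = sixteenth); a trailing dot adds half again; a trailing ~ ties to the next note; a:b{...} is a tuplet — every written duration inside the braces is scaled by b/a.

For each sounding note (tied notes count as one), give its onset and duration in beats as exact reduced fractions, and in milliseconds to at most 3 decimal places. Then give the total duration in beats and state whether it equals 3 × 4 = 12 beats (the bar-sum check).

1) 0.0ms=0b +727.273ms=2b
2) 727.273ms=2b +363.636ms=1b
3) 1090.909ms=3b +363.636ms=1b
4) 1454.545ms=4b +727.273ms=2b
5) 2181.818ms=6b +727.273ms=2b
6) 2909.091ms=8b +207.792ms=4/7b
7) 3116.883ms=60/7b +623.377ms=12/7b
8) 3740.26ms=72/7b +207.792ms=4/7b
9) 3948.052ms=76/7b +207.792ms=4/7b
10) 4155.844ms=80/7b +207.792ms=4/7b
Σ=12b of 12 (165bpm 4/4) — PASS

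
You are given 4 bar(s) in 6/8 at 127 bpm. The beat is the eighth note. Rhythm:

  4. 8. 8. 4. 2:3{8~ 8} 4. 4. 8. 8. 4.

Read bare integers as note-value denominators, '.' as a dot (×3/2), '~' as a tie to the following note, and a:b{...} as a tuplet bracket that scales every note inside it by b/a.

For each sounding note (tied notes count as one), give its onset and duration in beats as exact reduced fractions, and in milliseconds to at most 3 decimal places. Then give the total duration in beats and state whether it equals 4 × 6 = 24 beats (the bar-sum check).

1) 0.0ms=0b +1417.323ms=3b
2) 1417.323ms=3b +708.661ms=3/2b
3) 2125.984ms=9/2b +708.661ms=3/2b
4) 2834.646ms=6b +1417.323ms=3b
5) 4251.969ms=9b +1417.323ms=3b
6) 5669.291ms=12b +1417.323ms=3b
7) 7086.614ms=15b +1417.323ms=3b
8) 8503.937ms=18b +708.661ms=3/2b
9) 9212.598ms=39/2b +708.661ms=3/2b
10) 9921.26ms=21b +1417.323ms=3b
Σ=24b of 24 (127bpm 6/8) — PASS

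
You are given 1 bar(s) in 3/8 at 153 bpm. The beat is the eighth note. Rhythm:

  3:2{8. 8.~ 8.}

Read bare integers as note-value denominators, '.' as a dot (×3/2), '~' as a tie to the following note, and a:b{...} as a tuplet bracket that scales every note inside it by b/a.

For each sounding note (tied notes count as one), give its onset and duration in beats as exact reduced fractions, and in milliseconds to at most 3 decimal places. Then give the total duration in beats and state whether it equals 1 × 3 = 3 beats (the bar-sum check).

1) 0.0ms=0b +392.157ms=1b
2) 392.157ms=1b +784.314ms=2b
Σ=3b of 3 (153bpm 3/8) — PASS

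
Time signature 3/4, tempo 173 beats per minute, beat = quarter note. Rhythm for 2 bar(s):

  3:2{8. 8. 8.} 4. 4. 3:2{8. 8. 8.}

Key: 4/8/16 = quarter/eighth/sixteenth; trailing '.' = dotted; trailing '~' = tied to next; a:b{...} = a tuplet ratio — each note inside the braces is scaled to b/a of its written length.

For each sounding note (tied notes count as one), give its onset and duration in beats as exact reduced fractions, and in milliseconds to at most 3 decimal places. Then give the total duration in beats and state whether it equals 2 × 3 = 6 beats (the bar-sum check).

1) 0.0ms=0b +173.41ms=1/2b
2) 173.41ms=1/2b +173.41ms=1/2b
3) 346.821ms=1b +173.41ms=1/2b
4) 520.231ms=3/2b +520.231ms=3/2b
5) 1040.462ms=3b +520.231ms=3/2b
6) 1560.694ms=9/2b +173.41ms=1/2b
7) 1734.104ms=5b +173.41ms=1/2b
8) 1907.514ms=11/2b +173.41ms=1/2b
Σ=6b of 6 (173bpm 3/4) — PASS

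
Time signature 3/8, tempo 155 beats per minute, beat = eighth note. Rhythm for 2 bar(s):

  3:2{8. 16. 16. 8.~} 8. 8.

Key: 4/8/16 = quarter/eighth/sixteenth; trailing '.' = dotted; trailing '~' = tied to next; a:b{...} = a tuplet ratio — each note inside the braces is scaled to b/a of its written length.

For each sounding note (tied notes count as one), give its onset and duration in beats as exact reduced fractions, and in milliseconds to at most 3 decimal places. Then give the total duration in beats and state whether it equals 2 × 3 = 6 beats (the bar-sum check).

1) 0.0ms=0b +387.097ms=1b
2) 387.097ms=1b +193.548ms=1/2b
3) 580.645ms=3/2b +193.548ms=1/2b
4) 774.194ms=2b +967.742ms=5/2b
5) 1741.935ms=9/2b +580.645ms=3/2b
Σ=6b of 6 (155bpm 3/8) — PASS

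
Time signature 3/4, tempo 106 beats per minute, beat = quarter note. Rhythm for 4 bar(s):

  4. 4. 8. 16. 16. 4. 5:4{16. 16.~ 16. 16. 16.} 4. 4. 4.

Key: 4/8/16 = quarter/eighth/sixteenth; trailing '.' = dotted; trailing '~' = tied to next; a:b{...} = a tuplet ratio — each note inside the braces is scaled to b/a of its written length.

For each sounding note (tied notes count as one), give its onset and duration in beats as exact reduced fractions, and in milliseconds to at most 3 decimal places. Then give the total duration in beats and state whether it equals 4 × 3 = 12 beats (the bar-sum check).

1) 0.0ms=0b +849.057ms=3/2b
2) 849.057ms=3/2b +849.057ms=3/2b
3) 1698.113ms=3b +424.528ms=3/4b
4) 2122.642ms=15/4b +212.264ms=3/8b
5) 2334.906ms=33/8b +212.264ms=3/8b
6) 2547.17ms=9/2b +849.057ms=3/2b
7) 3396.226ms=6b +169.811ms=3/10b
8) 3566.038ms=63/10b +339.623ms=3/5b
9) 3905.66ms=69/10b +169.811ms=3/10b
10) 4075.472ms=36/5b +169.811ms=3/10b
11) 4245.283ms=15/2b +849.057ms=3/2b
12) 5094.34ms=9b +849.057ms=3/2b
13) 5943.396ms=21/2b +849.057ms=3/2b
Σ=12b of 12 (106bpm 3/4) — PASS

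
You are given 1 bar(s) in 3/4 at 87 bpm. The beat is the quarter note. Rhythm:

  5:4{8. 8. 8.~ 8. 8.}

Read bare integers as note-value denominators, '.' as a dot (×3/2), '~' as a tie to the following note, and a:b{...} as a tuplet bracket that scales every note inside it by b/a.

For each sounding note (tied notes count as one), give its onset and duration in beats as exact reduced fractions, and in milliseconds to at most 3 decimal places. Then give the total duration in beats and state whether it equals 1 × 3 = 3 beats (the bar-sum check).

1) 0.0ms=0b +413.793ms=3/5b
2) 413.793ms=3/5b +413.793ms=3/5b
3) 827.586ms=6/5b +827.586ms=6/5b
4) 1655.172ms=12/5b +413.793ms=3/5b
Σ=3b of 3 (87bpm 3/4) — PASS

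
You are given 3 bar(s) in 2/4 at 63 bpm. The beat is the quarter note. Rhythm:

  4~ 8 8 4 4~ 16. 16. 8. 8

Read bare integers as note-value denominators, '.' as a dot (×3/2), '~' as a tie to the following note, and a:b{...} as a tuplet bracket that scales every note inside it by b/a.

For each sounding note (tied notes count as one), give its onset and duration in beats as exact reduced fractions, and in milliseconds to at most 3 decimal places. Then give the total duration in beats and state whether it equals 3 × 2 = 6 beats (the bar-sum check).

1) 0.0ms=0b +1428.571ms=3/2b
2) 1428.571ms=3/2b +476.19ms=1/2b
3) 1904.762ms=2b +952.381ms=1b
4) 2857.143ms=3b +1309.524ms=11/8b
5) 4166.667ms=35/8b +357.143ms=3/8b
6) 4523.81ms=19/4b +714.286ms=3/4b
7) 5238.095ms=11/2b +476.19ms=1/2b
Σ=6b of 6 (63bpm 2/4) — PASS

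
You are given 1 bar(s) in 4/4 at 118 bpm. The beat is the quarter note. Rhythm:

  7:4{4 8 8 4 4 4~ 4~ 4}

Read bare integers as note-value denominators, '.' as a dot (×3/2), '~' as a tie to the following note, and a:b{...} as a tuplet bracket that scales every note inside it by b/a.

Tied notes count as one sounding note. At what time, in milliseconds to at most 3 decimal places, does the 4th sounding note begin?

note 4 onset = 8/7b = 581.114ms

1. 0.0ms @ 0 + 290.557ms (4/7)
2. 290.557ms @ 4/7 + 145.278ms (2/7)
3. 435.835ms @ 6/7 + 145.278ms (2/7)
4. 581.114ms @ 8/7 + 290.557ms (4/7)
5. 871.671ms @ 12/7 + 290.557ms (4/7)
6. 1162.228ms @ 16/7 + 871.671ms (12/7)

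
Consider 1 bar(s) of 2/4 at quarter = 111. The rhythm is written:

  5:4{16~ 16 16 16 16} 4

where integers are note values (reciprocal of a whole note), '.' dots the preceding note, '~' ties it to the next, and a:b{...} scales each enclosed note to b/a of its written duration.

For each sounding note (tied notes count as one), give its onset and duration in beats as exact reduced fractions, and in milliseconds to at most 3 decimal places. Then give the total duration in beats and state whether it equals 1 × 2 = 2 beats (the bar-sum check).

1) 0.0ms=0b +216.216ms=2/5b
2) 216.216ms=2/5b +108.108ms=1/5b
3) 324.324ms=3/5b +108.108ms=1/5b
4) 432.432ms=4/5b +108.108ms=1/5b
5) 540.541ms=1b +540.541ms=1b
Σ=2b of 2 (111bpm 2/4) — PASS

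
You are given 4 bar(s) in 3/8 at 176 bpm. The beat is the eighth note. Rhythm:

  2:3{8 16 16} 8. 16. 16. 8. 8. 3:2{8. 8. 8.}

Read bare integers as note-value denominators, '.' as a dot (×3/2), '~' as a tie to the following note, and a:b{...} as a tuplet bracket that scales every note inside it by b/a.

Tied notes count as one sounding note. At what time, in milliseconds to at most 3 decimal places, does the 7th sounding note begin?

note 7 onset = 6b = 2045.455ms

1. 0.0ms @ 0 + 511.364ms (3/2)
2. 511.364ms @ 3/2 + 255.682ms (3/4)
3. 767.045ms @ 9/4 + 255.682ms (3/4)
4. 1022.727ms @ 3 + 511.364ms (3/2)
5. 1534.091ms @ 9/2 + 255.682ms (3/4)
6. 1789.773ms @ 21/4 + 255.682ms (3/4)
7. 2045.455ms @ 6 + 511.364ms (3/2)
8. 2556.818ms @ 15/2 + 511.364ms (3/2)
9. 3068.182ms @ 9 + 340.909ms (1)
10. 3409.091ms @ 10 + 340.909ms (1)
11. 3750.0ms @ 11 + 340.909ms (1)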